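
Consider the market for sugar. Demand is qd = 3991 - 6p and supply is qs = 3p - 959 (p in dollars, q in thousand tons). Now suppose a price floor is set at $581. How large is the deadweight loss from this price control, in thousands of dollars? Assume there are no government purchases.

8649

Setting quantity demanded equal to quantity supplied, 3991 - 6p = 3p - 959, gives p* = 550 and q* = 691.
Because the floor (581) lies above the market-clearing price, it is binding.
At p = 581: qd = 3991 - 6·581 = 505 and qs = 3·581 - 959 = 784.
Quantity traded falls to 505. At q = 505 the demand price is (3991 - 505)/6 = 581 and the supply price is (959 + 505)/3 = 488.
Deadweight loss = ½ · (581 - 488) · (691 - 505) = ½ · 93 · 186 = 8649.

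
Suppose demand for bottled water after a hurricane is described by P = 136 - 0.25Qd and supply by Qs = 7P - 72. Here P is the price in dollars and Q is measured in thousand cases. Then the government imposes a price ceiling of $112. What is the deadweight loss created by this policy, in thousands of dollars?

Rearranging demand gives Qd = 544 - 4P. Setting quantity demanded equal to quantity supplied, 544 - 4P = 7P - 72, gives P* = 56 and Q* = 320.
The ceiling of 112 is above the equilibrium price 56, so it is not binding; the market clears at P* = 56, Q* = 320.
Since the control does not bind, no trades are prevented and deadweight loss is zero.

0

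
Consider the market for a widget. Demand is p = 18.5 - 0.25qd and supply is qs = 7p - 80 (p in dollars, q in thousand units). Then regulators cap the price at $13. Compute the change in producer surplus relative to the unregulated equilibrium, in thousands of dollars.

Rearranging demand gives qd = 74 - 4p. Equilibrium: 74 - 4p = 7p - 80, so 154 = 11p and p* = 14, q* = 18.
The ceiling of 13 is below the equilibrium price 14, so it binds.
At p = 13: qd = 74 - 4·13 = 22 and qs = 7·13 - 80 = 11.
Producer surplus without the control is ½ · (14 - 80/7) · 18 = 162/7.
With the ceiling, producers sell 11 units at 13, so PS = ½ · (13 - 80/7) · 11 = 121/14.
Change in producer surplus = 121/14 - 162/7 = -14.5.

-14.5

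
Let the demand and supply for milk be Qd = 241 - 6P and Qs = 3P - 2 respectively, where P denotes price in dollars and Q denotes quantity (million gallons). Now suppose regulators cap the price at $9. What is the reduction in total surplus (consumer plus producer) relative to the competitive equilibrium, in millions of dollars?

729

Without the control the market clears where 241 - 6P = 3P - 2, i.e. P* = 27 and Q* = 79.
The ceiling of 9 is below the equilibrium price 27, so it binds.
At P = 9: Qd = 241 - 6·9 = 187 and Qs = 3·9 - 2 = 25.
Quantity traded falls to 25. At Q = 25 the demand price is (241 - 25)/6 = 36 and the supply price is (2 + 25)/3 = 9.
Deadweight loss = ½ · (36 - 9) · (79 - 25) = ½ · 27 · 54 = 729.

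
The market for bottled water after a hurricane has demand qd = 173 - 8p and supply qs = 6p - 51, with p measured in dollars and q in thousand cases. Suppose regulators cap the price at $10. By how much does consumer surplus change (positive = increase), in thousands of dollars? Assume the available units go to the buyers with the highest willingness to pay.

Equilibrium: 173 - 8p = 6p - 51, so 224 = 14p and p* = 16, q* = 45.
Since 10 < 16, the ceiling is binding.
At p = 10: qd = 173 - 8·10 = 93 and qs = 6·10 - 51 = 9.
Consumer surplus without the control is ½ · (21.625 - 16) · 45 = 126.5625.
With the ceiling, 9 units are sold at 10 (assume they go to the highest-value buyers). The demand price at q = 9 is 20.5, so CS = ½ · [(21.625 - 10) + (20.5 - 10)] · 9 = 99.5625.
Change in consumer surplus = 99.5625 - 126.5625 = -27.

-27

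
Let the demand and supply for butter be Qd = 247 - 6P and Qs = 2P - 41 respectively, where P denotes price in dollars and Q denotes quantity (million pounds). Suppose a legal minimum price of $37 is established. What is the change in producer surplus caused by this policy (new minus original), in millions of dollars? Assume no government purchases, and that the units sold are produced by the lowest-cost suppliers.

In a free market, 247 - 6P = 2P - 41 gives the equilibrium P* = 36, Q* = 31.
Since 37 > 36, the floor is binding.
At P = 37: Qd = 247 - 6·37 = 25 and Qs = 2·37 - 41 = 33.
Producer surplus without the control is ½ · (36 - 20.5) · 31 = 240.25.
With the floor, 25 units are sold at 37. The supply price at Q = 25 is 33, so PS = ½ · [(37 - 20.5) + (37 - 33)] · 25 = 256.25.
Change in producer surplus = 256.25 - 240.25 = 16.

16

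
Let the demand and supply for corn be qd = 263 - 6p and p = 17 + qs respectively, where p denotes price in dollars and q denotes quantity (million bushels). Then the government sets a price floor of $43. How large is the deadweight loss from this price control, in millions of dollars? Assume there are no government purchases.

Rearranging supply gives qs = p - 17. Setting quantity demanded equal to quantity supplied, 263 - 6p = p - 17, gives p* = 40 and q* = 23.
Because the floor (43) lies above the market-clearing price, it is binding.
At p = 43: qd = 263 - 6·43 = 5 and qs = 43 - 17 = 26.
Quantity traded falls to 5. At q = 5 the demand price is (263 - 5)/6 = 43 and the supply price is 17 + 5 = 22.
Deadweight loss = ½ · (43 - 22) · (23 - 5) = ½ · 21 · 18 = 189.

189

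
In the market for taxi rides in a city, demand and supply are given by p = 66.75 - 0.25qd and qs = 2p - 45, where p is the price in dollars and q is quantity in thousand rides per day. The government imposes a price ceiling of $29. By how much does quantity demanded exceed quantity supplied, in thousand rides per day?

138

Rearranging demand gives qd = 267 - 4p. Setting quantity demanded equal to quantity supplied, 267 - 4p = 2p - 45, gives p* = 52 and q* = 59.
Since 29 < 52, the ceiling is binding.
At p = 29: qd = 267 - 4·29 = 151 and qs = 2·29 - 45 = 13.
Shortage = qd - qs = 151 - 13 = 138.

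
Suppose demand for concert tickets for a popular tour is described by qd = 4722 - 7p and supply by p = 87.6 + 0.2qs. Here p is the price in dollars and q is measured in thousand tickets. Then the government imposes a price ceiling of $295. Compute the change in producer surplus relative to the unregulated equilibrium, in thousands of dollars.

Rearranging supply gives qs = 5p - 438. Without the control the market clears where 4722 - 7p = 5p - 438, i.e. p* = 430 and q* = 1712.
The ceiling of 295 is below the equilibrium price 430, so it binds.
At p = 295: qd = 4722 - 7·295 = 2657 and qs = 5·295 - 438 = 1037.
Producer surplus without the control is ½ · (430 - 87.6) · 1712 = 293094.4.
With the ceiling, producers sell 1037 units at 295, so PS = ½ · (295 - 87.6) · 1037 = 107536.9.
Change in producer surplus = 107536.9 - 293094.4 = -185557.5.

-185557.5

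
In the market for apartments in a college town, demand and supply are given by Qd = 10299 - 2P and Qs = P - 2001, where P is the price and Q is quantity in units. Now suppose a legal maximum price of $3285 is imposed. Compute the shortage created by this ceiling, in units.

In a free market, 10299 - 2P = P - 2001 gives the equilibrium P* = 4100, Q* = 2099.
Because the ceiling (3285) lies below the market-clearing price, it is binding.
At P = 3285: Qd = 10299 - 2·3285 = 3729 and Qs = 3285 - 2001 = 1284.
Shortage = Qd - Qs = 3729 - 1284 = 2445.

2445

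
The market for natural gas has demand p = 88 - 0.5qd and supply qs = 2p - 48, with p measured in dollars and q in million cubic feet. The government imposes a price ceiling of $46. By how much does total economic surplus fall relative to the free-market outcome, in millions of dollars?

200

Rearranging demand gives qd = 176 - 2p. Equilibrium: 176 - 2p = 2p - 48, so 224 = 4p and p* = 56, q* = 64.
Since 46 < 56, the ceiling is binding.
At p = 46: qd = 176 - 2·46 = 84 and qs = 2·46 - 48 = 44.
Quantity traded falls to 44. At q = 44 the demand price is (176 - 44)/2 = 66 and the supply price is (48 + 44)/2 = 46.
Deadweight loss = ½ · (66 - 46) · (64 - 44) = ½ · 20 · 20 = 200.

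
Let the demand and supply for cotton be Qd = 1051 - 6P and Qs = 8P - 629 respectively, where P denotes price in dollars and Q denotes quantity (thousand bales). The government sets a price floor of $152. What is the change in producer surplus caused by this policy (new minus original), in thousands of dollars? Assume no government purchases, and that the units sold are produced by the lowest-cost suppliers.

2144

In a free market, 1051 - 6P = 8P - 629 gives the equilibrium P* = 120, Q* = 331.
The floor of 152 is above the equilibrium price 120, so it binds.
At P = 152: Qd = 1051 - 6·152 = 139 and Qs = 8·152 - 629 = 587.
Producer surplus without the control is ½ · (120 - 78.625) · 331 = 6847.5625.
With the floor, 139 units are sold at 152. The supply price at Q = 139 is 96, so PS = ½ · [(152 - 78.625) + (152 - 96)] · 139 = 8991.5625.
Change in producer surplus = 8991.5625 - 6847.5625 = 2144.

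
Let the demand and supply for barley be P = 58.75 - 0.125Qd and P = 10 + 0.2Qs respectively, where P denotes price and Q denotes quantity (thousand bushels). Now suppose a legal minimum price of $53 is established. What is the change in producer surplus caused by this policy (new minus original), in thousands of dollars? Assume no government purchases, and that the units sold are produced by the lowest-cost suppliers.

Rearranging demand gives Qd = 470 - 8P; rearranging supply gives Qs = 5P - 50. Equilibrium: 470 - 8P = 5P - 50, so 520 = 13P and P* = 40, Q* = 150.
The floor of 53 is above the equilibrium price 40, so it binds.
At P = 53: Qd = 470 - 8·53 = 46 and Qs = 5·53 - 50 = 215.
Producer surplus without the control is ½ · (40 - 10) · 150 = 2250.
With the floor, 46 units are sold at 53. The supply price at Q = 46 is 19.2, so PS = ½ · [(53 - 10) + (53 - 19.2)] · 46 = 1766.4.
Change in producer surplus = 1766.4 - 2250 = -483.6.

-483.6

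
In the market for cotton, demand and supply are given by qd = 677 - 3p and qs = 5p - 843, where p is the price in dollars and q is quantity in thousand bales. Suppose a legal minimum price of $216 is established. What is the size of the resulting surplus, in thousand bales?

Equilibrium: 677 - 3p = 5p - 843, so 1520 = 8p and p* = 190, q* = 107.
Because the floor (216) lies above the market-clearing price, it is binding.
At p = 216: qd = 677 - 3·216 = 29 and qs = 5·216 - 843 = 237.
Surplus = qs - qd = 237 - 29 = 208.

208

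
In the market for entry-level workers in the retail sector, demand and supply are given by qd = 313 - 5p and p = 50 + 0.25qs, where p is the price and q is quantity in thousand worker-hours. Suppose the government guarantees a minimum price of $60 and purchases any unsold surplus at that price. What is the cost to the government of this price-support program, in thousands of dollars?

1620

Rearranging supply gives qs = 4p - 200. Without the control the market clears where 313 - 5p = 4p - 200, i.e. p* = 57 and q* = 28.
Since 60 > 57, the floor is binding.
At p = 60: qd = 313 - 5·60 = 13 and qs = 4·60 - 200 = 40.
Surplus = qs - qd = 27.
Government expenditure = surplus × support price = 27 × 60 = 1620.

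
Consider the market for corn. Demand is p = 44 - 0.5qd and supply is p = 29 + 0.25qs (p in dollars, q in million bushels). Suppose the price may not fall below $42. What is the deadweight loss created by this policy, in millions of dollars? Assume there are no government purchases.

Rearranging demand gives qd = 88 - 2p; rearranging supply gives qs = 4p - 116. In a free market, 88 - 2p = 4p - 116 gives the equilibrium p* = 34, q* = 20.
Since 42 > 34, the floor is binding.
At p = 42: qd = 88 - 2·42 = 4 and qs = 4·42 - 116 = 52.
Quantity traded falls to 4. At q = 4 the demand price is (88 - 4)/2 = 42 and the supply price is (116 + 4)/4 = 30.
Deadweight loss = ½ · (42 - 30) · (20 - 4) = ½ · 12 · 16 = 96.

96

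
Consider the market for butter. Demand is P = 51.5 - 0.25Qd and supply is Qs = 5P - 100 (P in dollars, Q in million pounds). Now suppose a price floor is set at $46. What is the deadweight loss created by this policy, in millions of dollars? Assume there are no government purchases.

Rearranging demand gives Qd = 206 - 4P. In a free market, 206 - 4P = 5P - 100 gives the equilibrium P* = 34, Q* = 70.
Because the floor (46) lies above the market-clearing price, it is binding.
At P = 46: Qd = 206 - 4·46 = 22 and Qs = 5·46 - 100 = 130.
Quantity traded falls to 22. At Q = 22 the demand price is (206 - 22)/4 = 46 and the supply price is (100 + 22)/5 = 24.4.
Deadweight loss = ½ · (46 - 24.4) · (70 - 22) = ½ · 21.6 · 48 = 518.4.

518.4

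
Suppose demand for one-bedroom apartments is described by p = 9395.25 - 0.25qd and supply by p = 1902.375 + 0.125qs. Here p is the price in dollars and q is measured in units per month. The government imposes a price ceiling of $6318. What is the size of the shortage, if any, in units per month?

Rearranging demand gives qd = 37581 - 4p; rearranging supply gives qs = 8p - 15219. In a free market, 37581 - 4p = 8p - 15219 gives the equilibrium p* = 4400, q* = 19981.
The ceiling of 6318 is above the equilibrium price 4400, so it is not binding; the market clears at p* = 4400, q* = 19981.
Since the control does not bind, there is no shortage.

0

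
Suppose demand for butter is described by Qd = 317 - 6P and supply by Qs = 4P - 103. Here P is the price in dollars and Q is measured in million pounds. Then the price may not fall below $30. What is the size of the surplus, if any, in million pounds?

0

Without the control the market clears where 317 - 6P = 4P - 103, i.e. P* = 42 and Q* = 65.
The floor of 30 is below the equilibrium price 42, so it is not binding; the market clears at P* = 42, Q* = 65.
Since the control does not bind, there is no surplus.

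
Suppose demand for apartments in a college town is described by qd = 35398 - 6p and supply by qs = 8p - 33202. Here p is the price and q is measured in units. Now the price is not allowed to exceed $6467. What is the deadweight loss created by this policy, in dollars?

0

Without the control the market clears where 35398 - 6p = 8p - 33202, i.e. p* = 4900 and q* = 5998.
The ceiling of 6467 is above the equilibrium price 4900, so it is not binding; the market clears at p* = 4900, q* = 5998.
Since the control does not bind, no trades are prevented and deadweight loss is zero.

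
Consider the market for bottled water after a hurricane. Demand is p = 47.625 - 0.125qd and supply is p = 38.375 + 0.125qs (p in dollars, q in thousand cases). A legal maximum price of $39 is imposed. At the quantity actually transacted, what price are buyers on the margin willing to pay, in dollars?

Rearranging demand gives qd = 381 - 8p; rearranging supply gives qs = 8p - 307. In a free market, 381 - 8p = 8p - 307 gives the equilibrium p* = 43, q* = 37.
Since 39 < 43, the ceiling is binding.
At p = 39: qd = 381 - 8·39 = 69 and qs = 8·39 - 307 = 5.
Only 5 units reach the market. On the demand curve, the marginal buyer's willingness to pay at q = 5 is (381 - 5)/8 = 47.

47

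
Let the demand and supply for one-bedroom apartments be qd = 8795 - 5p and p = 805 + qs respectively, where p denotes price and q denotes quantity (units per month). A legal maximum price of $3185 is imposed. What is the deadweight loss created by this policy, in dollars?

Rearranging supply gives qs = p - 805. Equilibrium: 8795 - 5p = p - 805, so 9600 = 6p and p* = 1600, q* = 795.
The ceiling of 3185 is above the equilibrium price 1600, so it is not binding; the market clears at p* = 1600, q* = 795.
Since the control does not bind, no trades are prevented and deadweight loss is zero.

0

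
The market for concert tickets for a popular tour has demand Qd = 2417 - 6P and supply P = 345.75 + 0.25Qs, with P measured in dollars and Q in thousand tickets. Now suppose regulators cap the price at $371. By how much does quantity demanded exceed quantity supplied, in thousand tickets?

Rearranging supply gives Qs = 4P - 1383. Equilibrium: 2417 - 6P = 4P - 1383, so 3800 = 10P and P* = 380, Q* = 137.
Because the ceiling (371) lies below the market-clearing price, it is binding.
At P = 371: Qd = 2417 - 6·371 = 191 and Qs = 4·371 - 1383 = 101.
Shortage = Qd - Qs = 191 - 101 = 90.

90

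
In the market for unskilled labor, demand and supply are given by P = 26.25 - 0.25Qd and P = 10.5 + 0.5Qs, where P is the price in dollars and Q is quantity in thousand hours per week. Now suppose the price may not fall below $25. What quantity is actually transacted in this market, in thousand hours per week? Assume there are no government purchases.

Rearranging demand gives Qd = 105 - 4P; rearranging supply gives Qs = 2P - 21. In a free market, 105 - 4P = 2P - 21 gives the equilibrium P* = 21, Q* = 21.
Since 25 > 21, the floor is binding.
At P = 25: Qd = 105 - 4·25 = 5 and Qs = 2·25 - 21 = 29.
The quantity actually transacted is the short side, demand: 5.

5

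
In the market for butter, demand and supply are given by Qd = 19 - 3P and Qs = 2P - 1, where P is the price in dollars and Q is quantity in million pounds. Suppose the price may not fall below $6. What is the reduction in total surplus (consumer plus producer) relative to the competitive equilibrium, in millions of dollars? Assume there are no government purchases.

15

Equilibrium: 19 - 3P = 2P - 1, so 20 = 5P and P* = 4, Q* = 7.
The floor of 6 is above the equilibrium price 4, so it binds.
At P = 6: Qd = 19 - 3·6 = 1 and Qs = 2·6 - 1 = 11.
Quantity traded falls to 1. At Q = 1 the demand price is (19 - 1)/3 = 6 and the supply price is (1 + 1)/2 = 1.
Deadweight loss = ½ · (6 - 1) · (7 - 1) = ½ · 5 · 6 = 15.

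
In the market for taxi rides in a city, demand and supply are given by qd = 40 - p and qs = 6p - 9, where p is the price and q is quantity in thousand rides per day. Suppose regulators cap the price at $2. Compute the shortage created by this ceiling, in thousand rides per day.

35

Setting quantity demanded equal to quantity supplied, 40 - p = 6p - 9, gives p* = 7 and q* = 33.
Since 2 < 7, the ceiling is binding.
At p = 2: qd = 40 - 2 = 38 and qs = 6·2 - 9 = 3.
Shortage = qd - qs = 38 - 3 = 35.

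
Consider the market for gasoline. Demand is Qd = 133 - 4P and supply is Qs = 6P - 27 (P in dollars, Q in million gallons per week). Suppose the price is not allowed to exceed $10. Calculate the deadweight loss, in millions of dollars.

270

Without the control the market clears where 133 - 4P = 6P - 27, i.e. P* = 16 and Q* = 69.
The ceiling of 10 is below the equilibrium price 16, so it binds.
At P = 10: Qd = 133 - 4·10 = 93 and Qs = 6·10 - 27 = 33.
Quantity traded falls to 33. At Q = 33 the demand price is (133 - 33)/4 = 25 and the supply price is (27 + 33)/6 = 10.
Deadweight loss = ½ · (25 - 10) · (69 - 33) = ½ · 15 · 36 = 270.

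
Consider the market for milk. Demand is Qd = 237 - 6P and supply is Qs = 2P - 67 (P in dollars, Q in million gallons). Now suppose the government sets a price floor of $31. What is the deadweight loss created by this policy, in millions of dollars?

In a free market, 237 - 6P = 2P - 67 gives the equilibrium P* = 38, Q* = 9.
Since 31 is below P* = 38, the floor does not bind and the free-market outcome prevails.
Since the control does not bind, no trades are prevented and deadweight loss is zero.

0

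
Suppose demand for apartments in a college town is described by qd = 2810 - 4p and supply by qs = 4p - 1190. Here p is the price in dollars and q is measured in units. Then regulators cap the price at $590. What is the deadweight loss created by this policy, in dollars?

0

Without the control the market clears where 2810 - 4p = 4p - 1190, i.e. p* = 500 and q* = 810.
Since 590 is above p* = 500, the ceiling does not bind and the free-market outcome prevails.
Since the control does not bind, no trades are prevented and deadweight loss is zero.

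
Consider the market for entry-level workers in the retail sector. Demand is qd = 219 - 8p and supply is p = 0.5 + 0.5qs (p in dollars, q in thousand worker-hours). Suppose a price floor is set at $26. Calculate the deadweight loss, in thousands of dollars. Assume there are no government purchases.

320

Rearranging supply gives qs = 2p - 1. In a free market, 219 - 8p = 2p - 1 gives the equilibrium p* = 22, q* = 43.
Because the floor (26) lies above the market-clearing price, it is binding.
At p = 26: qd = 219 - 8·26 = 11 and qs = 2·26 - 1 = 51.
Quantity traded falls to 11. At q = 11 the demand price is (219 - 11)/8 = 26 and the supply price is (1 + 11)/2 = 6.
Deadweight loss = ½ · (26 - 6) · (43 - 11) = ½ · 20 · 32 = 320.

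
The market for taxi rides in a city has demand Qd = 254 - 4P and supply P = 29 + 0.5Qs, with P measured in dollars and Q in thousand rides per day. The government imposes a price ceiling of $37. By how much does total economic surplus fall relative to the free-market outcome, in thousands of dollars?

Rearranging supply gives Qs = 2P - 58. Setting quantity demanded equal to quantity supplied, 254 - 4P = 2P - 58, gives P* = 52 and Q* = 46.
Because the ceiling (37) lies below the market-clearing price, it is binding.
At P = 37: Qd = 254 - 4·37 = 106 and Qs = 2·37 - 58 = 16.
Quantity traded falls to 16. At Q = 16 the demand price is (254 - 16)/4 = 59.5 and the supply price is (58 + 16)/2 = 37.
Deadweight loss = ½ · (59.5 - 37) · (46 - 16) = ½ · 22.5 · 30 = 337.5.

337.5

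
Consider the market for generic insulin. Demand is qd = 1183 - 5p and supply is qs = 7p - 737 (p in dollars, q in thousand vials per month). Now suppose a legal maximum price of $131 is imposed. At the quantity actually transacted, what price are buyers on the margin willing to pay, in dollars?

Setting quantity demanded equal to quantity supplied, 1183 - 5p = 7p - 737, gives p* = 160 and q* = 383.
Since 131 < 160, the ceiling is binding.
At p = 131: qd = 1183 - 5·131 = 528 and qs = 7·131 - 737 = 180.
Only 180 units reach the market. On the demand curve, the marginal buyer's willingness to pay at q = 180 is (1183 - 180)/5 = 200.6.

200.6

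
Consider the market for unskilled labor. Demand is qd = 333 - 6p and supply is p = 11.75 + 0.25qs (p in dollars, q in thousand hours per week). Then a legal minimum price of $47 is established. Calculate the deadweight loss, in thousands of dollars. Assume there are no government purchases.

607.5

Rearranging supply gives qs = 4p - 47. In a free market, 333 - 6p = 4p - 47 gives the equilibrium p* = 38, q* = 105.
Since 47 > 38, the floor is binding.
At p = 47: qd = 333 - 6·47 = 51 and qs = 4·47 - 47 = 141.
Quantity traded falls to 51. At q = 51 the demand price is (333 - 51)/6 = 47 and the supply price is (47 + 51)/4 = 24.5.
Deadweight loss = ½ · (47 - 24.5) · (105 - 51) = ½ · 22.5 · 54 = 607.5.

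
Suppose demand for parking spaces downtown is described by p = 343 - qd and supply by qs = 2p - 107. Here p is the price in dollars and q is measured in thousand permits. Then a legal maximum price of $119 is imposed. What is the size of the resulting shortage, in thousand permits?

Rearranging demand gives qd = 343 - p. Without the control the market clears where 343 - p = 2p - 107, i.e. p* = 150 and q* = 193.
The ceiling of 119 is below the equilibrium price 150, so it binds.
At p = 119: qd = 343 - 119 = 224 and qs = 2·119 - 107 = 131.
Shortage = qd - qs = 224 - 131 = 93.

93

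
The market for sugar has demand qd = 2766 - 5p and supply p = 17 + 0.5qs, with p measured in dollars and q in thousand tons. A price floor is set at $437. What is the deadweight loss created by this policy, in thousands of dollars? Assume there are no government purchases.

11978.75

Rearranging supply gives qs = 2p - 34. In a free market, 2766 - 5p = 2p - 34 gives the equilibrium p* = 400, q* = 766.
The floor of 437 is above the equilibrium price 400, so it binds.
At p = 437: qd = 2766 - 5·437 = 581 and qs = 2·437 - 34 = 840.
Quantity traded falls to 581. At q = 581 the demand price is (2766 - 581)/5 = 437 and the supply price is (34 + 581)/2 = 307.5.
Deadweight loss = ½ · (437 - 307.5) · (766 - 581) = ½ · 129.5 · 185 = 11978.75.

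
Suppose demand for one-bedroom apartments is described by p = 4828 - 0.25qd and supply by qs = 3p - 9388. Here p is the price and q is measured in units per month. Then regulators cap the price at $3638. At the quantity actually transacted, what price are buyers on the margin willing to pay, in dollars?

4446.5

Rearranging demand gives qd = 19312 - 4p. Setting quantity demanded equal to quantity supplied, 19312 - 4p = 3p - 9388, gives p* = 4100 and q* = 2912.
Since 3638 < 4100, the ceiling is binding.
At p = 3638: qd = 19312 - 4·3638 = 4760 and qs = 3·3638 - 9388 = 1526.
Only 1526 units reach the market. On the demand curve, the marginal buyer's willingness to pay at q = 1526 is (19312 - 1526)/4 = 4446.5.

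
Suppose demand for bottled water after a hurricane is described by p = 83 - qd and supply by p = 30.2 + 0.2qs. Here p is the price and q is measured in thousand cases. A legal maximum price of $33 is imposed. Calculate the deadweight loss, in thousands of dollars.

Rearranging demand gives qd = 83 - p; rearranging supply gives qs = 5p - 151. Without the control the market clears where 83 - p = 5p - 151, i.e. p* = 39 and q* = 44.
Because the ceiling (33) lies below the market-clearing price, it is binding.
At p = 33: qd = 83 - 33 = 50 and qs = 5·33 - 151 = 14.
Quantity traded falls to 14. At q = 14 the demand price is 83 - 14 = 69 and the supply price is (151 + 14)/5 = 33.
Deadweight loss = ½ · (69 - 33) · (44 - 14) = ½ · 36 · 30 = 540.

540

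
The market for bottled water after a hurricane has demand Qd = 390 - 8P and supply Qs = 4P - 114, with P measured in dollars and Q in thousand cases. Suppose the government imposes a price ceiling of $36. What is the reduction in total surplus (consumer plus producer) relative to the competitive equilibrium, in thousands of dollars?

In a free market, 390 - 8P = 4P - 114 gives the equilibrium P* = 42, Q* = 54.
Because the ceiling (36) lies below the market-clearing price, it is binding.
At P = 36: Qd = 390 - 8·36 = 102 and Qs = 4·36 - 114 = 30.
Quantity traded falls to 30. At Q = 30 the demand price is (390 - 30)/8 = 45 and the supply price is (114 + 30)/4 = 36.
Deadweight loss = ½ · (45 - 36) · (54 - 30) = ½ · 9 · 24 = 108.

108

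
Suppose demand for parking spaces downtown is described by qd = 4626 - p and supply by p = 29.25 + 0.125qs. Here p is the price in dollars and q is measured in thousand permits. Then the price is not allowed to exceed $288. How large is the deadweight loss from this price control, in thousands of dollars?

2286144

Rearranging supply gives qs = 8p - 234. Without the control the market clears where 4626 - p = 8p - 234, i.e. p* = 540 and q* = 4086.
The ceiling of 288 is below the equilibrium price 540, so it binds.
At p = 288: qd = 4626 - 288 = 4338 and qs = 8·288 - 234 = 2070.
Quantity traded falls to 2070. At q = 2070 the demand price is 4626 - 2070 = 2556 and the supply price is (234 + 2070)/8 = 288.
Deadweight loss = ½ · (2556 - 288) · (4086 - 2070) = ½ · 2268 · 2016 = 2286144.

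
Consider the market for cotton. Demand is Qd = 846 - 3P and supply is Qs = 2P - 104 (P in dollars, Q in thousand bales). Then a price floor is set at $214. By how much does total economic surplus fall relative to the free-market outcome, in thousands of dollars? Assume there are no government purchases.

2160

In a free market, 846 - 3P = 2P - 104 gives the equilibrium P* = 190, Q* = 276.
The floor of 214 is above the equilibrium price 190, so it binds.
At P = 214: Qd = 846 - 3·214 = 204 and Qs = 2·214 - 104 = 324.
Quantity traded falls to 204. At Q = 204 the demand price is (846 - 204)/3 = 214 and the supply price is (104 + 204)/2 = 154.
Deadweight loss = ½ · (214 - 154) · (276 - 204) = ½ · 60 · 72 = 2160.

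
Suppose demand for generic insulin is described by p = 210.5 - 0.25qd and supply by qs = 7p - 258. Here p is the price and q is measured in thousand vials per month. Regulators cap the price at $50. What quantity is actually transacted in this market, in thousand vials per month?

92

Rearranging demand gives qd = 842 - 4p. Equilibrium: 842 - 4p = 7p - 258, so 1100 = 11p and p* = 100, q* = 442.
Because the ceiling (50) lies below the market-clearing price, it is binding.
At p = 50: qd = 842 - 4·50 = 642 and qs = 7·50 - 258 = 92.
The quantity actually transacted is the short side, supply: 92.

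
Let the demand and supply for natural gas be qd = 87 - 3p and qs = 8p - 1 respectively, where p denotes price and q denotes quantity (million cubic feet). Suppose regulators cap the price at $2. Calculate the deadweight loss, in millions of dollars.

Without the control the market clears where 87 - 3p = 8p - 1, i.e. p* = 8 and q* = 63.
Since 2 < 8, the ceiling is binding.
At p = 2: qd = 87 - 3·2 = 81 and qs = 8·2 - 1 = 15.
Quantity traded falls to 15. At q = 15 the demand price is (87 - 15)/3 = 24 and the supply price is (1 + 15)/8 = 2.
Deadweight loss = ½ · (24 - 2) · (63 - 15) = ½ · 22 · 48 = 528.

528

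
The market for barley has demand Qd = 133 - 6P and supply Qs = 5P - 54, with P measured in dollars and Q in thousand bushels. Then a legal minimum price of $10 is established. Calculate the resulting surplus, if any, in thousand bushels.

0

Setting quantity demanded equal to quantity supplied, 133 - 6P = 5P - 54, gives P* = 17 and Q* = 31.
Since 10 is below P* = 17, the floor does not bind and the free-market outcome prevails.
Since the control does not bind, there is no surplus.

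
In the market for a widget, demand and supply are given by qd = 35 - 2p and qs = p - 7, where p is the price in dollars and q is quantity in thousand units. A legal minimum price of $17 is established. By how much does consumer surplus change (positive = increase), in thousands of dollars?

In a free market, 35 - 2p = p - 7 gives the equilibrium p* = 14, q* = 7.
Since 17 > 14, the floor is binding.
At p = 17: qd = 35 - 2·17 = 1 and qs = 17 - 7 = 10.
Consumer surplus without the control is ½ · (17.5 - 14) · 7 = 12.25.
With the floor, consumers buy 1 units at 17, so CS = ½ · (17.5 - 17) · 1 = 0.25.
Change in consumer surplus = 0.25 - 12.25 = -12.

-12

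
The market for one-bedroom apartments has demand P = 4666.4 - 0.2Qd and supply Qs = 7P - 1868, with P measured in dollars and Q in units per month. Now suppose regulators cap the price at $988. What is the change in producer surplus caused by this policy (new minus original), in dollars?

Rearranging demand gives Qd = 23332 - 5P. In a free market, 23332 - 5P = 7P - 1868 gives the equilibrium P* = 2100, Q* = 12832.
Because the ceiling (988) lies below the market-clearing price, it is binding.
At P = 988: Qd = 23332 - 5·988 = 18392 and Qs = 7·988 - 1868 = 5048.
Producer surplus without the control is ½ · (2100 - 1868/7) · 12832 = 82330112/7.
With the ceiling, producers sell 5048 units at 988, so PS = ½ · (988 - 1868/7) · 5048 = 12741152/7.
Change in producer surplus = 12741152/7 - 82330112/7 = -9941280.

-9941280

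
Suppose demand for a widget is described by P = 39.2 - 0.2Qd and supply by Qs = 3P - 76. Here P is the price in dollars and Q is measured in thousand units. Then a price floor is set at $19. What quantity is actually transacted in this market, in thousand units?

26

Rearranging demand gives Qd = 196 - 5P. Setting quantity demanded equal to quantity supplied, 196 - 5P = 3P - 76, gives P* = 34 and Q* = 26.
Since 19 is below P* = 34, the floor does not bind and the free-market outcome prevails.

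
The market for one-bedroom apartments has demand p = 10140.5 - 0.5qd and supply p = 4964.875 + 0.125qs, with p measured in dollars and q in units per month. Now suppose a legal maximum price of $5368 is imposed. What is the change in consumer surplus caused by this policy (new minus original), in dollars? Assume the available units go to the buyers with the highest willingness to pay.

Rearranging demand gives qd = 20281 - 2p; rearranging supply gives qs = 8p - 39719. In a free market, 20281 - 2p = 8p - 39719 gives the equilibrium p* = 6000, q* = 8281.
Because the ceiling (5368) lies below the market-clearing price, it is binding.
At p = 5368: qd = 20281 - 2·5368 = 9545 and qs = 8·5368 - 39719 = 3225.
Consumer surplus without the control is ½ · (10140.5 - 6000) · 8281 = 17143740.25.
With the ceiling, 3225 units are sold at 5368 (assume they go to the highest-value buyers). The demand price at q = 3225 is 8528, so CS = ½ · [(10140.5 - 5368) + (8528 - 5368)] · 3225 = 12791156.25.
Change in consumer surplus = 12791156.25 - 17143740.25 = -4352584.

-4352584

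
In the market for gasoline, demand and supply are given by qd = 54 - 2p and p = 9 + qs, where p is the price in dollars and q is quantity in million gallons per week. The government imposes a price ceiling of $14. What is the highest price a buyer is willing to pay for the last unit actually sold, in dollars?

24.5

Rearranging supply gives qs = p - 9. Without the control the market clears where 54 - 2p = p - 9, i.e. p* = 21 and q* = 12.
The ceiling of 14 is below the equilibrium price 21, so it binds.
At p = 14: qd = 54 - 2·14 = 26 and qs = 14 - 9 = 5.
Only 5 units reach the market. On the demand curve, the marginal buyer's willingness to pay at q = 5 is (54 - 5)/2 = 24.5.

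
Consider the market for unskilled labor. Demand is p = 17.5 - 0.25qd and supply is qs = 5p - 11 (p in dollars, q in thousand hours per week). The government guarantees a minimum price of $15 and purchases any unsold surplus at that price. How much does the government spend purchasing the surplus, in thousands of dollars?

810

Rearranging demand gives qd = 70 - 4p. Setting quantity demanded equal to quantity supplied, 70 - 4p = 5p - 11, gives p* = 9 and q* = 34.
Because the floor (15) lies above the market-clearing price, it is binding.
At p = 15: qd = 70 - 4·15 = 10 and qs = 5·15 - 11 = 64.
Surplus = qs - qd = 54.
Government expenditure = surplus × support price = 54 × 15 = 810.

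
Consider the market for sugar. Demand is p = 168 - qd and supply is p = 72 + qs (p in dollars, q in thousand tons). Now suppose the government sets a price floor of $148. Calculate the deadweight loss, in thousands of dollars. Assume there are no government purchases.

Rearranging demand gives qd = 168 - p; rearranging supply gives qs = p - 72. In a free market, 168 - p = p - 72 gives the equilibrium p* = 120, q* = 48.
Because the floor (148) lies above the market-clearing price, it is binding.
At p = 148: qd = 168 - 148 = 20 and qs = 148 - 72 = 76.
Quantity traded falls to 20. At q = 20 the demand price is 168 - 20 = 148 and the supply price is 72 + 20 = 92.
Deadweight loss = ½ · (148 - 92) · (48 - 20) = ½ · 56 · 28 = 784.

784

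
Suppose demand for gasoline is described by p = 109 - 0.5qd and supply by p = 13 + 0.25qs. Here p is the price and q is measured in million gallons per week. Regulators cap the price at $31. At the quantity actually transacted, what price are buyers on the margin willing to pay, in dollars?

Rearranging demand gives qd = 218 - 2p; rearranging supply gives qs = 4p - 52. Without the control the market clears where 218 - 2p = 4p - 52, i.e. p* = 45 and q* = 128.
Since 31 < 45, the ceiling is binding.
At p = 31: qd = 218 - 2·31 = 156 and qs = 4·31 - 52 = 72.
Only 72 units reach the market. On the demand curve, the marginal buyer's willingness to pay at q = 72 is (218 - 72)/2 = 73.

73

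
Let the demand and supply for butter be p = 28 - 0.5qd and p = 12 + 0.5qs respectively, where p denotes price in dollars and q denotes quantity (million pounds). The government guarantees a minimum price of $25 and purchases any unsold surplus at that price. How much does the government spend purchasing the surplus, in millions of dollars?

500

Rearranging demand gives qd = 56 - 2p; rearranging supply gives qs = 2p - 24. Setting quantity demanded equal to quantity supplied, 56 - 2p = 2p - 24, gives p* = 20 and q* = 16.
Since 25 > 20, the floor is binding.
At p = 25: qd = 56 - 2·25 = 6 and qs = 2·25 - 24 = 26.
Surplus = qs - qd = 20.
Government expenditure = surplus × support price = 20 × 25 = 500.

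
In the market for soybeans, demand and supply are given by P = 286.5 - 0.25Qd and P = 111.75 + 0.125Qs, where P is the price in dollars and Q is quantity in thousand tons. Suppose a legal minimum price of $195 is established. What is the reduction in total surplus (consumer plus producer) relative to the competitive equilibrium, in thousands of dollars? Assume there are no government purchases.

1875

Rearranging demand gives Qd = 1146 - 4P; rearranging supply gives Qs = 8P - 894. Equilibrium: 1146 - 4P = 8P - 894, so 2040 = 12P and P* = 170, Q* = 466.
Since 195 > 170, the floor is binding.
At P = 195: Qd = 1146 - 4·195 = 366 and Qs = 8·195 - 894 = 666.
Quantity traded falls to 366. At Q = 366 the demand price is (1146 - 366)/4 = 195 and the supply price is (894 + 366)/8 = 157.5.
Deadweight loss = ½ · (195 - 157.5) · (466 - 366) = ½ · 37.5 · 100 = 1875.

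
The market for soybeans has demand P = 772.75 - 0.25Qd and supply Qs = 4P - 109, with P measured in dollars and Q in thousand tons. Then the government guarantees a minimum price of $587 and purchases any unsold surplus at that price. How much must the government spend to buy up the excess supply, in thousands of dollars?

Rearranging demand gives Qd = 3091 - 4P. Equilibrium: 3091 - 4P = 4P - 109, so 3200 = 8P and P* = 400, Q* = 1491.
Since 587 > 400, the floor is binding.
At P = 587: Qd = 3091 - 4·587 = 743 and Qs = 4·587 - 109 = 2239.
Surplus = Qs - Qd = 1496.
Government expenditure = surplus × support price = 1496 × 587 = 878152.

878152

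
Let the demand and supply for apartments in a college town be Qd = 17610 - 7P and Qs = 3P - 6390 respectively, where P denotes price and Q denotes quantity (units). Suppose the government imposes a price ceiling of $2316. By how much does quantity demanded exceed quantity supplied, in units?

Without the control the market clears where 17610 - 7P = 3P - 6390, i.e. P* = 2400 and Q* = 810.
Because the ceiling (2316) lies below the market-clearing price, it is binding.
At P = 2316: Qd = 17610 - 7·2316 = 1398 and Qs = 3·2316 - 6390 = 558.
Shortage = Qd - Qs = 1398 - 558 = 840.

840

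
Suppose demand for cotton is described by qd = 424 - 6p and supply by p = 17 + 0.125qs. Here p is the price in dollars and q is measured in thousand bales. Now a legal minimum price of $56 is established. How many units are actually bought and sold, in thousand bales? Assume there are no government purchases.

Rearranging supply gives qs = 8p - 136. Setting quantity demanded equal to quantity supplied, 424 - 6p = 8p - 136, gives p* = 40 and q* = 184.
Because the floor (56) lies above the market-clearing price, it is binding.
At p = 56: qd = 424 - 6·56 = 88 and qs = 8·56 - 136 = 312.
The quantity actually transacted is the short side, demand: 88.

88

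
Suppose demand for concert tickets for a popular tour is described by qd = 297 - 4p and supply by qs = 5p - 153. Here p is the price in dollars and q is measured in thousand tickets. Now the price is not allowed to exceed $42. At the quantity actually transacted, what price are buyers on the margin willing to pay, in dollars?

Equilibrium: 297 - 4p = 5p - 153, so 450 = 9p and p* = 50, q* = 97.
The ceiling of 42 is below the equilibrium price 50, so it binds.
At p = 42: qd = 297 - 4·42 = 129 and qs = 5·42 - 153 = 57.
Only 57 units reach the market. On the demand curve, the marginal buyer's willingness to pay at q = 57 is (297 - 57)/4 = 60.

60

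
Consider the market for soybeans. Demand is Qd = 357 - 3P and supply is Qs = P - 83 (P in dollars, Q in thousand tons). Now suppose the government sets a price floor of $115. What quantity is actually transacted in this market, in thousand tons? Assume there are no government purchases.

In a free market, 357 - 3P = P - 83 gives the equilibrium P* = 110, Q* = 27.
Since 115 > 110, the floor is binding.
At P = 115: Qd = 357 - 3·115 = 12 and Qs = 115 - 83 = 32.
The quantity actually transacted is the short side, demand: 12.

12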